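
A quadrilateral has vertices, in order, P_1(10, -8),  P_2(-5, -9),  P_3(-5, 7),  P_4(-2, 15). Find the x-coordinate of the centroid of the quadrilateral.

Apply the shoelace (surveyor's) formula. First the cross-terms c_i = x_i·y_{i+1} − x_{i+1}·y_i:
  -130, -80, -61, -134  ⇒  2A = -405, A = -202.5.
Then Σ (x_i + x_{i+1})·c_i = -495, so x̄ = -495 / (6·(-202.5)) = 11/27.

11/27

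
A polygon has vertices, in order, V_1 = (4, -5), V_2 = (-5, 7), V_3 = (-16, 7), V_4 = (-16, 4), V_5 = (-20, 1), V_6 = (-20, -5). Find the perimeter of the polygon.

|V_1V_2| = √((-9)² + (12)²) = √225 = 15
|V_2V_3| = √((-11)² + (0)²) = √121 = 11
|V_3V_4| = √((0)² + (-3)²) = √9 = 3
|V_4V_5| = √((-4)² + (-3)²) = √25 = 5
|V_5V_6| = √((0)² + (-6)²) = √36 = 6
|V_6V_1| = √((24)² + (0)²) = √576 = 24
Perimeter = 15 + 11 + 3 + 5 + 6 + 24 = 64.

64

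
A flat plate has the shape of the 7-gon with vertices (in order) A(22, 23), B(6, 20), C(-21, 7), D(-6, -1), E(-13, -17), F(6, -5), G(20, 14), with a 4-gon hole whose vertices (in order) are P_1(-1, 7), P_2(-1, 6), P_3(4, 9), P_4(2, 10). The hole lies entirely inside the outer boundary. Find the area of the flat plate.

702.5

Outer boundary:
Cross-terms: 302, 462, 63, 89, 167, 184, 152  ⇒  Σ = 1419
Area = |Σ|/2 = 709.5.
Hole:
Cross-terms: 1, -33, 22, 24  ⇒  Σ = 14
Area = |Σ|/2 = 7.
Net area = 709.5 − 7 = 702.5.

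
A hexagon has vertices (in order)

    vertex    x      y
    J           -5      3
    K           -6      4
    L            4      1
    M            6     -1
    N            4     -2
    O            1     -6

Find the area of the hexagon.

45.5

Apply Gauss's area formula: 2A = Σ (x_i·y_{i+1} − x_{i+1}·y_i), indices taken mod 6.
J→K: (-5)(4) − (-6)(3) = -2
K→L: (-6)(1) − (4)(4) = -22
L→M: (4)(-1) − (6)(1) = -10
M→N: (6)(-2) − (4)(-1) = -8
N→O: (4)(-6) − (1)(-2) = -22
O→J: (1)(3) − (-5)(-6) = -27
Σ = -91
Area = |Σ|/2 = 45.5.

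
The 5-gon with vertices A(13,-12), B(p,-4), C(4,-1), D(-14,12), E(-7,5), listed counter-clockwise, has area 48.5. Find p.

6

The doubled signed area Σ (x_i y_{i+1} − x_{i+1} y_i) is linear in p.
With p=0 it equals 31; the coefficient of p is 11 (from the two edges through B).
So 11·p + 31 = 2·48.5 = 97 ⇒ p = 6.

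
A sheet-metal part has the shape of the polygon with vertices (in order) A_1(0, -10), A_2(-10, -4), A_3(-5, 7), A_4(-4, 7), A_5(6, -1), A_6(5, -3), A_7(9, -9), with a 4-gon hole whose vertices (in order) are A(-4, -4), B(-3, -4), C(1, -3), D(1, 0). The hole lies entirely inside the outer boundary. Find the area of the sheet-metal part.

170

Outer boundary:
Apply the shoelace (surveyor's) formula: 2A = Σ (x_i·y_{i+1} − x_{i+1}·y_i), indices taken mod 7.
Σ = (-100) + (-90) + (-7) + (-38) + (-13) + (-18) + (-90) = -356
Area = |Σ|/2 = 178.
Hole:
Apply Gauss's area formula: 2A = Σ (x_i·y_{i+1} − x_{i+1}·y_i), indices taken mod 4.
A→B: (-4)(-4) − (-3)(-4) = 4
B→C: (-3)(-3) − (1)(-4) = 13
C→D: (1)(0) − (1)(-3) = 3
D→A: (1)(-4) − (-4)(0) = -4
Σ = 16
Area = |Σ|/2 = 8.
Net area = 178 − 8 = 170.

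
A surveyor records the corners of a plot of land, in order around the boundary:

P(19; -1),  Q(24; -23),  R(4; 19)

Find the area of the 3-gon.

115

Apply Gauss's area formula: 2A = Σ (x_i·y_{i+1} − x_{i+1}·y_i), indices taken mod 3.
Σ = (-413) + (548) + (-365) = -230
Area = |Σ|/2 = 115.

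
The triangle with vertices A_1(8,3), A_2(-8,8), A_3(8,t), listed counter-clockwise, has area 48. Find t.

The doubled signed area Σ (x_i y_{i+1} − x_{i+1} y_i) is linear in t.
With t=0 it equals 48; the coefficient of t is -16 (from the two edges through A_3).
So -16·t + 48 = 2·48 = 96 ⇒ t = -3.

-3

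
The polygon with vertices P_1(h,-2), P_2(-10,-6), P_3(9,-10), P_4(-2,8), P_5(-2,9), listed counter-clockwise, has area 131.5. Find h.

-5

Write out the shoelace sum; only the two edges meeting at P_1 involve h:
2·Area = [((-2)·(-2) − h·9) + (h·(-6) − (-10)·(-2))] + 204
       = -15·h + 188 = 263
⇒ h = -5.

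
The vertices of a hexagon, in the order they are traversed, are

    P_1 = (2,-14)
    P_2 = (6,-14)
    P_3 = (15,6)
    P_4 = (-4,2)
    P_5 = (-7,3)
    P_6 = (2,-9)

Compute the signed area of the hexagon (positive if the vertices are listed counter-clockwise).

202.5

Apply Gauss's area formula: 2A = Σ (x_i·y_{i+1} − x_{i+1}·y_i), indices taken mod 6.
Σ = (56) + (246) + (54) + (2) + (57) + (-10) = 405
Signed area = Σ/2 = 202.5 (positive ⇒ counter-clockwise traversal).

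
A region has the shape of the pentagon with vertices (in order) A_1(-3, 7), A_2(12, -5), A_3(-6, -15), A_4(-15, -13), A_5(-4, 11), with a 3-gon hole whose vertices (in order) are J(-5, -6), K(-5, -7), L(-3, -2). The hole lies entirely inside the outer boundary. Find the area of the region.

318

Outer boundary:
Apply the shoelace (surveyor's) formula: 2A = Σ (x_i·y_{i+1} − x_{i+1}·y_i), indices taken mod 5.
Cross-terms: -69, -210, -147, -217, 5  ⇒  Σ = -638
Area = |Σ|/2 = 319.
Hole:
Cross-terms: 5, -11, 8  ⇒  Σ = 2
Area = |Σ|/2 = 1.
Net area = 319 − 1 = 318.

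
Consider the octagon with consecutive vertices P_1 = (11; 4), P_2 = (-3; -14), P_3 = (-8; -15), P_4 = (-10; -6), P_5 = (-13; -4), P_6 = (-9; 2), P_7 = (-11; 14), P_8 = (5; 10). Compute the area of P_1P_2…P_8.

Apply the shoelace formula: 2A = Σ (x_i·y_{i+1} − x_{i+1}·y_i), indices taken mod 8.
Cross-terms: -142, -67, -102, -38, -62, -104, -180, -90  ⇒  Σ = -785
Area = |Σ|/2 = 392.5.

392.5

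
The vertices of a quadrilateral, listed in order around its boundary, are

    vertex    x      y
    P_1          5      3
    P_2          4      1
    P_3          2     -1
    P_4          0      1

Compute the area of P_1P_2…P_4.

8

Apply the shoelace formula: 2A = Σ (x_i·y_{i+1} − x_{i+1}·y_i), indices taken mod 4.
P_1→P_2: (5)(1) − (4)(3) = -7
P_2→P_3: (4)(-1) − (2)(1) = -6
P_3→P_4: (2)(1) − (0)(-1) = 2
P_4→P_1: (0)(3) − (5)(1) = -5
Σ = -16
Area = |Σ|/2 = 8.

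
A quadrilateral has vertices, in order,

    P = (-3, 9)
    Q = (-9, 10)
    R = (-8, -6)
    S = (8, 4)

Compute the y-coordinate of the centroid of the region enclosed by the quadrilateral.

3

Apply the shoelace formula. First the cross-terms c_i = x_i·y_{i+1} − x_{i+1}·y_i:
  51, 134, 16, 84  ⇒  2A = 285, A = 142.5.
Then Σ (y_i + y_{i+1})·c_i = 2565, so ȳ = 2565 / (6·142.5) = 3.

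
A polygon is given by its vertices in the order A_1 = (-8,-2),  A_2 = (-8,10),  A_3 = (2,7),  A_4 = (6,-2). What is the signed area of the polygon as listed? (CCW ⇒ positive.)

A_1→A_2: (-8)(10) − (-8)(-2) = -96
A_2→A_3: (-8)(7) − (2)(10) = -76
A_3→A_4: (2)(-2) − (6)(7) = -46
A_4→A_1: (6)(-2) − (-8)(-2) = -28
Σ = -246
Signed area = Σ/2 = -123 (negative ⇒ clockwise traversal).

-123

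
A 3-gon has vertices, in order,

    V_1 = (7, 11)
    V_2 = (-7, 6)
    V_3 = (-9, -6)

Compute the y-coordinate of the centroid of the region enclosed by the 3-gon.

11/3

Apply the shoelace formula. First the cross-terms c_i = x_i·y_{i+1} − x_{i+1}·y_i:
  119, 96, -57  ⇒  2A = 158, A = 79.
Then Σ (y_i + y_{i+1})·c_i = 1738, so ȳ = 1738 / (6·79) = 11/3.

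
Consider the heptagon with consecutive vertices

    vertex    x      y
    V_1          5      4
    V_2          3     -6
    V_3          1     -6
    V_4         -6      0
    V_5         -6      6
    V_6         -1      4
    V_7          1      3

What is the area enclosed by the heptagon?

81

Σ = (-42) + (-12) + (-36) + (-36) + (-18) + (-7) + (-11) = -162
Area = |Σ|/2 = 81.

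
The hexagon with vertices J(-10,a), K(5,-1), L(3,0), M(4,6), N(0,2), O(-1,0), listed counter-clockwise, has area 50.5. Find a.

The doubled signed area Σ (x_i y_{i+1} − x_{i+1} y_i) is linear in a.
With a=0 it equals 41; the coefficient of a is -6 (from the two edges through J).
So -6·a + 41 = 2·50.5 = 101 ⇒ a = -10.

-10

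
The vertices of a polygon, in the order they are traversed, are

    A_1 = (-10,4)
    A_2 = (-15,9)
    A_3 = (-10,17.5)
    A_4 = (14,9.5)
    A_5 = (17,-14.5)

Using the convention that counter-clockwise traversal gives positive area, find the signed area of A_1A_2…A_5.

A_1→A_2: (-10)(9) − (-15)(4) = -30
A_2→A_3: (-15)(17.5) − (-10)(9) = -172.5
A_3→A_4: (-10)(9.5) − (14)(17.5) = -340
A_4→A_5: (14)(-14.5) − (17)(9.5) = -364.5
A_5→A_1: (17)(4) − (-10)(-14.5) = -77
Σ = -984
Signed area = Σ/2 = -492 (negative ⇒ clockwise traversal).

-492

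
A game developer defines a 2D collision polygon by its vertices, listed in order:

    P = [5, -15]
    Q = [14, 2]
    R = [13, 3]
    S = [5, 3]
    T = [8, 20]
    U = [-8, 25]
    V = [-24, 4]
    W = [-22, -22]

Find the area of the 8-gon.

1160

Σ = (220) + (16) + (24) + (76) + (360) + (568) + (616) + (440) = 2320
Area = |Σ|/2 = 1160.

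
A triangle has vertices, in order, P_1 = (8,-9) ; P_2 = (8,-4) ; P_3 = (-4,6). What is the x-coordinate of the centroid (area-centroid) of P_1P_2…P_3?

Apply the shoelace (surveyor's) formula. First the cross-terms c_i = x_i·y_{i+1} − x_{i+1}·y_i:
  40, 32, -12  ⇒  2A = 60, A = 30.
Then Σ (x_i + x_{i+1})·c_i = 720, so x̄ = 720 / (6·30) = 4.

4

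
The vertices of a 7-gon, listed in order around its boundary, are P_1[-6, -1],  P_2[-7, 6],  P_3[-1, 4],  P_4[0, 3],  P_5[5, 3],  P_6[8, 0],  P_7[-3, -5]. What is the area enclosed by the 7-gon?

87

Apply the surveyor's formula: 2A = Σ (x_i·y_{i+1} − x_{i+1}·y_i), indices taken mod 7.
P_1→P_2: (-6)(6) − (-7)(-1) = -43
P_2→P_3: (-7)(4) − (-1)(6) = -22
P_3→P_4: (-1)(3) − (0)(4) = -3
P_4→P_5: (0)(3) − (5)(3) = -15
P_5→P_6: (5)(0) − (8)(3) = -24
P_6→P_7: (8)(-5) − (-3)(0) = -40
P_7→P_1: (-3)(-1) − (-6)(-5) = -27
Σ = -174
Area = |Σ|/2 = 87.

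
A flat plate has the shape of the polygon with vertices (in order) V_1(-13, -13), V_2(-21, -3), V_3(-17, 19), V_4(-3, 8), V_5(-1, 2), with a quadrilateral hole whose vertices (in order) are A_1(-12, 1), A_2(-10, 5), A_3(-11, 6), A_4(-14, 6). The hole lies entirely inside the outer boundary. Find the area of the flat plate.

350.5

Outer boundary:
V_1→V_2: (-13)(-3) − (-21)(-13) = -234
V_2→V_3: (-21)(19) − (-17)(-3) = -450
V_3→V_4: (-17)(8) − (-3)(19) = -79
V_4→V_5: (-3)(2) − (-1)(8) = 2
V_5→V_1: (-1)(-13) − (-13)(2) = 39
Σ = -722
Area = |Σ|/2 = 361.
Hole:
Apply Gauss's area formula: 2A = Σ (x_i·y_{i+1} − x_{i+1}·y_i), indices taken mod 4.
A_1→A_2: (-12)(5) − (-10)(1) = -50
A_2→A_3: (-10)(6) − (-11)(5) = -5
A_3→A_4: (-11)(6) − (-14)(6) = 18
A_4→A_1: (-14)(1) − (-12)(6) = 58
Σ = 21
Area = |Σ|/2 = 10.5.
Net area = 361 − 10.5 = 350.5.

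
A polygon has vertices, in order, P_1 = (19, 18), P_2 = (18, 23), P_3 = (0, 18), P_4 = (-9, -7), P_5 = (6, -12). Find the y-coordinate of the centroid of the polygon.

539/93

Apply the shoelace formula. First the cross-terms c_i = x_i·y_{i+1} − x_{i+1}·y_i:
  113, 324, 162, 150, 336  ⇒  2A = 1085, A = 542.5.
Then Σ (y_i + y_{i+1})·c_i = 18865, so ȳ = 18865 / (6·542.5) = 539/93.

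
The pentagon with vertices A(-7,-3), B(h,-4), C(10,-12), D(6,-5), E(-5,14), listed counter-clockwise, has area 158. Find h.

-6

The doubled signed area Σ (x_i y_{i+1} − x_{i+1} y_i) is linear in h.
With h=0 it equals 262; the coefficient of h is -9 (from the two edges through B).
So -9·h + 262 = 2·158 = 316 ⇒ h = -6.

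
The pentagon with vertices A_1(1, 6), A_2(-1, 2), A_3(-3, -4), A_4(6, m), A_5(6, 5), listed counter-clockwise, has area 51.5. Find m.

Write out the shoelace sum; only the two edges meeting at A_4 involve m:
2·Area = [((-3)·m − 6·(-4)) + (6·5 − 6·m)] + 49
       = -9·m + 103 = 103
⇒ m = 0.

0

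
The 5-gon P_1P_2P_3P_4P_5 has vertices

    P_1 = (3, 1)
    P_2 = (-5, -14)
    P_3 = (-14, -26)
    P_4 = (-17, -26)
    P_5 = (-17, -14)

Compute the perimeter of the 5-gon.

|P_1P_2| = √((-8)² + (-15)²) = √289 = 17
|P_2P_3| = √((-9)² + (-12)²) = √225 = 15
|P_3P_4| = √((-3)² + (0)²) = √9 = 3
|P_4P_5| = √((0)² + (12)²) = √144 = 12
|P_5P_1| = √((20)² + (15)²) = √625 = 25
Perimeter = 17 + 15 + 3 + 12 + 25 = 72.

72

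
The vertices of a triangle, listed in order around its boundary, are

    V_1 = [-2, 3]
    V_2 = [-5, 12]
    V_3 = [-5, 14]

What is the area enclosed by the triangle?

3

V_1→V_2: (-2)(12) − (-5)(3) = -9
V_2→V_3: (-5)(14) − (-5)(12) = -10
V_3→V_1: (-5)(3) − (-2)(14) = 13
Σ = -6
Area = |Σ|/2 = 3.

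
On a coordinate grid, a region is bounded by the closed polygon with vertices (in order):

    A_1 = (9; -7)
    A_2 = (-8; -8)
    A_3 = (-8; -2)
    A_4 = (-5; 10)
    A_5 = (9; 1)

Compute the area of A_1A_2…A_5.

Apply the surveyor's formula: 2A = Σ (x_i·y_{i+1} − x_{i+1}·y_i), indices taken mod 5.
Cross-terms: -128, -48, -90, -95, -72  ⇒  Σ = -433
Area = |Σ|/2 = 216.5.

216.5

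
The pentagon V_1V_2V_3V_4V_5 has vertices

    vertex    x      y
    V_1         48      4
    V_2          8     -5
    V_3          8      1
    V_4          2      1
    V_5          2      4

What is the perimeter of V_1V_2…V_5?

|V_1V_2| = √((-40)² + (-9)²) = √1681 = 41
|V_2V_3| = √((0)² + (6)²) = √36 = 6
|V_3V_4| = √((-6)² + (0)²) = √36 = 6
|V_4V_5| = √((0)² + (3)²) = √9 = 3
|V_5V_1| = √((46)² + (0)²) = √2116 = 46
Perimeter = 41 + 6 + 6 + 3 + 46 = 102.

102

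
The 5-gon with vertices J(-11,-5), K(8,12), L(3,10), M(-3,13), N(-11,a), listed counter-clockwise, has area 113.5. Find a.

The doubled signed area Σ (x_i y_{i+1} − x_{i+1} y_i) is linear in a.
With a=0 it equals 219; the coefficient of a is 8 (from the two edges through N).
So 8·a + 219 = 2·113.5 = 227 ⇒ a = 1.

1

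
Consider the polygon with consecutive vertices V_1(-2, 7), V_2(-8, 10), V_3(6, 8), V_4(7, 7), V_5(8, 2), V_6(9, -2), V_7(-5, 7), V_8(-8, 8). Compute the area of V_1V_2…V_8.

74.5

Σ = (36) + (-124) + (-14) + (-42) + (-34) + (53) + (16) + (-40) = -149
Area = |Σ|/2 = 74.5.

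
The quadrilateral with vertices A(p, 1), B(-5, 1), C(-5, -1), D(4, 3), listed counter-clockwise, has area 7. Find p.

Write out the shoelace sum; only the two edges meeting at A involve p:
2·Area = [(4·1 − p·3) + (p·1 − (-5)·1)] + -1
       = -2·p + 8 = 14
⇒ p = -3.

-3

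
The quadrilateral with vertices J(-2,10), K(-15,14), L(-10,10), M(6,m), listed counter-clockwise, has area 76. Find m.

Write out the shoelace sum; only the two edges meeting at M involve m:
2·Area = [((-10)·m − 6·10) + (6·10 − (-2)·m)] + 112
       = -8·m + 112 = 152
⇒ m = -5.

-5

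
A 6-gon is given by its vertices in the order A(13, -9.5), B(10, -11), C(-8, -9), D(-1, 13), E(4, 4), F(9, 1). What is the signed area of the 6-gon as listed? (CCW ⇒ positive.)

-262.75

Σ = (-48) + (-178) + (-113) + (-56) + (-32) + (-98.5) = -525.5
Signed area = Σ/2 = -262.75 (negative ⇒ clockwise traversal).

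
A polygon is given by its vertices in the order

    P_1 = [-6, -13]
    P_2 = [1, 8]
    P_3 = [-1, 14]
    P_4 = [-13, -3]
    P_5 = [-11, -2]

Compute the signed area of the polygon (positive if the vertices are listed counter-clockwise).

148

P_1→P_2: (-6)(8) − (1)(-13) = -35
P_2→P_3: (1)(14) − (-1)(8) = 22
P_3→P_4: (-1)(-3) − (-13)(14) = 185
P_4→P_5: (-13)(-2) − (-11)(-3) = -7
P_5→P_1: (-11)(-13) − (-6)(-2) = 131
Σ = 296
Signed area = Σ/2 = 148 (positive ⇒ counter-clockwise traversal).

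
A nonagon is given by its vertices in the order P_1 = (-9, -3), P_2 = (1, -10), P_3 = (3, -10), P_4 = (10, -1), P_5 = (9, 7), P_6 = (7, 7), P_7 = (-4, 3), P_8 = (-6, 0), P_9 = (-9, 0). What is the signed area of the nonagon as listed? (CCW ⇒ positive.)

Apply the surveyor's formula: 2A = Σ (x_i·y_{i+1} − x_{i+1}·y_i), indices taken mod 9.
Σ = (93) + (20) + (97) + (79) + (14) + (49) + (18) + (0) + (27) = 397
Signed area = Σ/2 = 198.5 (positive ⇒ counter-clockwise traversal).

198.5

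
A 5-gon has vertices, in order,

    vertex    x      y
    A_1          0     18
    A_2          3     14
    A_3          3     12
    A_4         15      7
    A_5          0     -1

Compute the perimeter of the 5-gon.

56

|A_1A_2| = √((3)² + (-4)²) = √25 = 5
|A_2A_3| = √((0)² + (-2)²) = √4 = 2
|A_3A_4| = √((12)² + (-5)²) = √169 = 13
|A_4A_5| = √((-15)² + (-8)²) = √289 = 17
|A_5A_1| = √((0)² + (19)²) = √361 = 19
Perimeter = 5 + 2 + 13 + 17 + 19 = 56.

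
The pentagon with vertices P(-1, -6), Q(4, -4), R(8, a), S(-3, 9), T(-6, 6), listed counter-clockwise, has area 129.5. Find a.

Write out the shoelace sum; only the two edges meeting at R involve a:
2·Area = [(4·a − 8·(-4)) + (8·9 − (-3)·a)] + 106
       = 7·a + 210 = 259
⇒ a = 7.

7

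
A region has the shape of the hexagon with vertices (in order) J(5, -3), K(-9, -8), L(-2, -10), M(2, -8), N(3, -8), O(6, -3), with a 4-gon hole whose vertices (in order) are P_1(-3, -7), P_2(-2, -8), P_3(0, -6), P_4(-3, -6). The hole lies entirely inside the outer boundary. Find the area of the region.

Outer boundary:
Apply the shoelace (surveyor's) formula: 2A = Σ (x_i·y_{i+1} − x_{i+1}·y_i), indices taken mod 6.
J→K: (5)(-8) − (-9)(-3) = -67
K→L: (-9)(-10) − (-2)(-8) = 74
L→M: (-2)(-8) − (2)(-10) = 36
M→N: (2)(-8) − (3)(-8) = 8
N→O: (3)(-3) − (6)(-8) = 39
O→J: (6)(-3) − (5)(-3) = -3
Σ = 87
Area = |Σ|/2 = 43.5.
Hole:
Apply Gauss's area formula: 2A = Σ (x_i·y_{i+1} − x_{i+1}·y_i), indices taken mod 4.
P_1→P_2: (-3)(-8) − (-2)(-7) = 10
P_2→P_3: (-2)(-6) − (0)(-8) = 12
P_3→P_4: (0)(-6) − (-3)(-6) = -18
P_4→P_1: (-3)(-7) − (-3)(-6) = 3
Σ = 7
Area = |Σ|/2 = 3.5.
Net area = 43.5 − 3.5 = 40.

40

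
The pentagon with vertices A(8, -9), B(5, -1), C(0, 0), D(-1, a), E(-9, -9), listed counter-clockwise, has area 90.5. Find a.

-2

The doubled signed area Σ (x_i y_{i+1} − x_{i+1} y_i) is linear in a.
With a=0 it equals 199; the coefficient of a is 9 (from the two edges through D).
So 9·a + 199 = 2·90.5 = 181 ⇒ a = -2.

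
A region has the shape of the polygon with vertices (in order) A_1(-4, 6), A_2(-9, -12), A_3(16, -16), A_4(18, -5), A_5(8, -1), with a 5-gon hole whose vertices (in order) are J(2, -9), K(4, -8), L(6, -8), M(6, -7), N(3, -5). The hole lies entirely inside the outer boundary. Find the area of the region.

Outer boundary:
Apply the shoelace (surveyor's) formula: 2A = Σ (x_i·y_{i+1} − x_{i+1}·y_i), indices taken mod 5.
Σ = (102) + (336) + (208) + (22) + (44) = 712
Area = |Σ|/2 = 356.
Hole:
Apply the shoelace (surveyor's) formula: 2A = Σ (x_i·y_{i+1} − x_{i+1}·y_i), indices taken mod 5.
J→K: (2)(-8) − (4)(-9) = 20
K→L: (4)(-8) − (6)(-8) = 16
L→M: (6)(-7) − (6)(-8) = 6
M→N: (6)(-5) − (3)(-7) = -9
N→J: (3)(-9) − (2)(-5) = -17
Σ = 16
Area = |Σ|/2 = 8.
Net area = 356 − 8 = 348.

348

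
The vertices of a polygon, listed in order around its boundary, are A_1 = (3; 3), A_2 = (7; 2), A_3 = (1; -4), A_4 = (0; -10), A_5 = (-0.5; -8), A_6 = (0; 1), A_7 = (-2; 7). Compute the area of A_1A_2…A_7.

42.75

Apply Gauss's area formula: 2A = Σ (x_i·y_{i+1} − x_{i+1}·y_i), indices taken mod 7.
Cross-terms: -15, -30, -10, -5, -0.5, 2, -27  ⇒  Σ = -85.5
Area = |Σ|/2 = 42.75.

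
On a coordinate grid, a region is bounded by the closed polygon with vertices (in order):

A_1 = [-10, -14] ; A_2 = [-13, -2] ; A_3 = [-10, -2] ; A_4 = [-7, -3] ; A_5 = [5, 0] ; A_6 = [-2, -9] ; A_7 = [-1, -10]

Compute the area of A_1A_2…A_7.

Σ = (-162) + (6) + (16) + (15) + (-45) + (11) + (-86) = -245
Area = |Σ|/2 = 122.5.

122.5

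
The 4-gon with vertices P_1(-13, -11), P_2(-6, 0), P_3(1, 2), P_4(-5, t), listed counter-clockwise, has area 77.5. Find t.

12

The doubled signed area Σ (x_i y_{i+1} − x_{i+1} y_i) is linear in t.
With t=0 it equals -13; the coefficient of t is 14 (from the two edges through P_4).
So 14·t + -13 = 2·77.5 = 155 ⇒ t = 12.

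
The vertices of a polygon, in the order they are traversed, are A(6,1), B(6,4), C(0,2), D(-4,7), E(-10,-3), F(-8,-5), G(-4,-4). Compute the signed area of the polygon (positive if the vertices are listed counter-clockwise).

89

Cross-terms: 18, 12, 8, 82, 26, 12, 20  ⇒  Σ = 178
Signed area = Σ/2 = 89 (positive ⇒ counter-clockwise traversal).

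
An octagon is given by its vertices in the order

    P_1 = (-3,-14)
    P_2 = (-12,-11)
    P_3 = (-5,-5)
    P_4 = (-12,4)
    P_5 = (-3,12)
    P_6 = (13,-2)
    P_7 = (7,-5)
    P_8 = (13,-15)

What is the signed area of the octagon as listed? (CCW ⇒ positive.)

-405

Apply Gauss's area formula: 2A = Σ (x_i·y_{i+1} − x_{i+1}·y_i), indices taken mod 8.
Cross-terms: -135, 5, -80, -132, -150, -51, -40, -227  ⇒  Σ = -810
Signed area = Σ/2 = -405 (negative ⇒ clockwise traversal).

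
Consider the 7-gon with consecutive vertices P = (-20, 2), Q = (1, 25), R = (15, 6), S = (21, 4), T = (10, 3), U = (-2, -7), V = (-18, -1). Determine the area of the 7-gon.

579

Σ = (-502) + (-369) + (-66) + (23) + (-64) + (-124) + (-56) = -1158
Area = |Σ|/2 = 579.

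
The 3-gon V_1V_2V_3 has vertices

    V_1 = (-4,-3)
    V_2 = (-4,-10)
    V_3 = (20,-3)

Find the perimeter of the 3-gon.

56

|V_1V_2| = √((0)² + (-7)²) = √49 = 7
|V_2V_3| = √((24)² + (7)²) = √625 = 25
|V_3V_1| = √((-24)² + (0)²) = √576 = 24
Perimeter = 7 + 25 + 24 = 56.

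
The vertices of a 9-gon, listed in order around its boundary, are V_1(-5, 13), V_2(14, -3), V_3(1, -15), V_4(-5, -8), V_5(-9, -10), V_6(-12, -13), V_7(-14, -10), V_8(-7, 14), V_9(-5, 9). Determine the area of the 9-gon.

Apply the surveyor's formula: 2A = Σ (x_i·y_{i+1} − x_{i+1}·y_i), indices taken mod 9.
Σ = (-167) + (-207) + (-83) + (-22) + (-3) + (-62) + (-266) + (7) + (-20) = -823
Area = |Σ|/2 = 411.5.

411.5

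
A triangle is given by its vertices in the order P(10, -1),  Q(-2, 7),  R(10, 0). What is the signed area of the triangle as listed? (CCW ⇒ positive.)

P→Q: (10)(7) − (-2)(-1) = 68
Q→R: (-2)(0) − (10)(7) = -70
R→P: (10)(-1) − (10)(0) = -10
Σ = -12
Signed area = Σ/2 = -6 (negative ⇒ clockwise traversal).

-6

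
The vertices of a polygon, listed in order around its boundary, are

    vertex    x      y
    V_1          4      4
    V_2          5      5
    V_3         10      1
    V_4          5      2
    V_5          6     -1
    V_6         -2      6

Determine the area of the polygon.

22.5

Apply the surveyor's formula: 2A = Σ (x_i·y_{i+1} − x_{i+1}·y_i), indices taken mod 6.
Σ = (0) + (-45) + (15) + (-17) + (34) + (-32) = -45
Area = |Σ|/2 = 22.5.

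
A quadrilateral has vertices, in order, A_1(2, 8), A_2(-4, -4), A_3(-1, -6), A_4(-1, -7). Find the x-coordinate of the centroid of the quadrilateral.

-16/17

Apply the shoelace (surveyor's) formula. First the cross-terms c_i = x_i·y_{i+1} − x_{i+1}·y_i:
  24, 20, 1, 6  ⇒  2A = 51, A = 25.5.
Then Σ (x_i + x_{i+1})·c_i = -144, so x̄ = -144 / (6·25.5) = -16/17.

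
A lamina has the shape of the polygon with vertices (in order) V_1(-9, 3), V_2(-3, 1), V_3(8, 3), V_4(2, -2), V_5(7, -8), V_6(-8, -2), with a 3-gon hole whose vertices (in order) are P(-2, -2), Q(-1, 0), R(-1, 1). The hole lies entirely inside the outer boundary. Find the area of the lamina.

Outer boundary:
Apply the shoelace formula: 2A = Σ (x_i·y_{i+1} − x_{i+1}·y_i), indices taken mod 6.
Σ = (0) + (-17) + (-22) + (-2) + (-78) + (-42) = -161
Area = |Σ|/2 = 80.5.
Hole:
Σ = (-2) + (-1) + (4) = 1
Area = |Σ|/2 = 0.5.
Net area = 80.5 − 0.5 = 80.

80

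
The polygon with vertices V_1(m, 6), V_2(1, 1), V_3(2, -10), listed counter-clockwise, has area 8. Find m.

2

Write out the shoelace sum; only the two edges meeting at V_1 involve m:
2·Area = [(2·6 − m·(-10)) + (m·1 − 1·6)] + -12
       = 11·m + -6 = 16
⇒ m = 2.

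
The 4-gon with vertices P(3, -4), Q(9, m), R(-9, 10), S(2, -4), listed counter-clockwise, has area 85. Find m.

Write out the shoelace sum; only the two edges meeting at Q involve m:
2·Area = [(3·m − 9·(-4)) + (9·10 − (-9)·m)] + 20
       = 12·m + 146 = 170
⇒ m = 2.

2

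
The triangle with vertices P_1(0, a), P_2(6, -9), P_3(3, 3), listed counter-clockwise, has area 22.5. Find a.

0

Write out the shoelace sum; only the two edges meeting at P_1 involve a:
2·Area = [(3·a − 0·3) + (0·(-9) − 6·a)] + 45
       = -3·a + 45 = 45
⇒ a = 0.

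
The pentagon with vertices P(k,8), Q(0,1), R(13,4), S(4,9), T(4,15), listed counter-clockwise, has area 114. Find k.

-6

The doubled signed area Σ (x_i y_{i+1} − x_{i+1} y_i) is linear in k.
With k=0 it equals 144; the coefficient of k is -14 (from the two edges through P).
So -14·k + 144 = 2·114 = 228 ⇒ k = -6.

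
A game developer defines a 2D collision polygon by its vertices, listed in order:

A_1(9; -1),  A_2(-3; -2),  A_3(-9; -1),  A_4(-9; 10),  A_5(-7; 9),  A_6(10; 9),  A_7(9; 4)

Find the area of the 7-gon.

Apply the shoelace (surveyor's) formula: 2A = Σ (x_i·y_{i+1} − x_{i+1}·y_i), indices taken mod 7.
Σ = (-21) + (-15) + (-99) + (-11) + (-153) + (-41) + (-45) = -385
Area = |Σ|/2 = 192.5.

192.5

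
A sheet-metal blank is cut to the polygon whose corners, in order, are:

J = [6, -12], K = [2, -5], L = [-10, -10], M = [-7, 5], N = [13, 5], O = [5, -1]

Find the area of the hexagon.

Apply the surveyor's formula: 2A = Σ (x_i·y_{i+1} − x_{i+1}·y_i), indices taken mod 6.
Σ = (-6) + (-70) + (-120) + (-100) + (-38) + (-54) = -388
Area = |Σ|/2 = 194.

194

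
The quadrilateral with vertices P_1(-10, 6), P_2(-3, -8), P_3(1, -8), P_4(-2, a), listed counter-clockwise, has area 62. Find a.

The doubled signed area Σ (x_i y_{i+1} − x_{i+1} y_i) is linear in a.
With a=0 it equals 102; the coefficient of a is 11 (from the two edges through P_4).
So 11·a + 102 = 2·62 = 124 ⇒ a = 2.

2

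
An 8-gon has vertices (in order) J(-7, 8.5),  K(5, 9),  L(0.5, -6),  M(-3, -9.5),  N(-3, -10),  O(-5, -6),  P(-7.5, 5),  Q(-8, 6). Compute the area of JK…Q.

147.125

Apply the surveyor's formula: 2A = Σ (x_i·y_{i+1} − x_{i+1}·y_i), indices taken mod 8.
Cross-terms: -105.5, -34.5, -22.75, 1.5, -32, -70, -5, -26  ⇒  Σ = -294.25
Area = |Σ|/2 = 147.125.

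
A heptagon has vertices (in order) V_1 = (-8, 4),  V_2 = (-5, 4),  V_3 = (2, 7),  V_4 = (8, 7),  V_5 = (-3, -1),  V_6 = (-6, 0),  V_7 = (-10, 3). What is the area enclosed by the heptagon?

Apply Gauss's area formula: 2A = Σ (x_i·y_{i+1} − x_{i+1}·y_i), indices taken mod 7.
Cross-terms: -12, -43, -42, 13, -6, -18, -16  ⇒  Σ = -124
Area = |Σ|/2 = 62.

62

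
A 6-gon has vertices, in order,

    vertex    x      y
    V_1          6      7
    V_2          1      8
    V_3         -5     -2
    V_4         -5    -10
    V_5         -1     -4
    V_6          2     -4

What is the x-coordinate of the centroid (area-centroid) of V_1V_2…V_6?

Apply the shoelace (surveyor's) formula. First the cross-terms c_i = x_i·y_{i+1} − x_{i+1}·y_i:
  41, 38, 40, 10, 12, 38  ⇒  2A = 179, A = 89.5.
Then Σ (x_i + x_{i+1})·c_i = -9, so x̄ = -9 / (6·89.5) = -3/179.

-3/179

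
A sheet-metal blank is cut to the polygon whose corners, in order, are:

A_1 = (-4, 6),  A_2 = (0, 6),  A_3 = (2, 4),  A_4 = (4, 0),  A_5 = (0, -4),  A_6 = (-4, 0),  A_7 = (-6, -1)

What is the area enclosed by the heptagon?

60

Apply the surveyor's formula: 2A = Σ (x_i·y_{i+1} − x_{i+1}·y_i), indices taken mod 7.
Σ = (-24) + (-12) + (-16) + (-16) + (-16) + (4) + (-40) = -120
Area = |Σ|/2 = 60.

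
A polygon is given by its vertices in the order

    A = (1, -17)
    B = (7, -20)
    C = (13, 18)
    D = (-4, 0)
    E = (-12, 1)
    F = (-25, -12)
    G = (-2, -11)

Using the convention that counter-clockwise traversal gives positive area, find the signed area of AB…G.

509

Cross-terms: 99, 386, 72, -4, 169, 251, 45  ⇒  Σ = 1018
Signed area = Σ/2 = 509 (positive ⇒ counter-clockwise traversal).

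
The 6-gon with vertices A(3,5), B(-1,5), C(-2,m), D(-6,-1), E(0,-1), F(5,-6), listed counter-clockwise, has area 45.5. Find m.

1

The doubled signed area Σ (x_i y_{i+1} − x_{i+1} y_i) is linear in m.
With m=0 it equals 86; the coefficient of m is 5 (from the two edges through C).
So 5·m + 86 = 2·45.5 = 91 ⇒ m = 1.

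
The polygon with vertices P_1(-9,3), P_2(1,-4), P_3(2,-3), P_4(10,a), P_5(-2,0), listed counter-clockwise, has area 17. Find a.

-7

The doubled signed area Σ (x_i y_{i+1} − x_{i+1} y_i) is linear in a.
With a=0 it equals 62; the coefficient of a is 4 (from the two edges through P_4).
So 4·a + 62 = 2·17 = 34 ⇒ a = -7.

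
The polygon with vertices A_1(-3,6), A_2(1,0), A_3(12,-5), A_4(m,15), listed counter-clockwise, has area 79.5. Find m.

Write out the shoelace sum; only the two edges meeting at A_4 involve m:
2·Area = [(12·15 − m·(-5)) + (m·6 − (-3)·15)] + -11
       = 11·m + 214 = 159
⇒ m = -5.

-5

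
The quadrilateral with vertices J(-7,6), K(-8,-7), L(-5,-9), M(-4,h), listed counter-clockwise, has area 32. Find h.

-5

The doubled signed area Σ (x_i y_{i+1} − x_{i+1} y_i) is linear in h.
With h=0 it equals 74; the coefficient of h is 2 (from the two edges through M).
So 2·h + 74 = 2·32 = 64 ⇒ h = -5.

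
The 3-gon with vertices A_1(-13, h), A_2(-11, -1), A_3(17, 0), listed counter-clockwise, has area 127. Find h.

8

Write out the shoelace sum; only the two edges meeting at A_1 involve h:
2·Area = [(17·h − (-13)·0) + ((-13)·(-1) − (-11)·h)] + 17
       = 28·h + 30 = 254
⇒ h = 8.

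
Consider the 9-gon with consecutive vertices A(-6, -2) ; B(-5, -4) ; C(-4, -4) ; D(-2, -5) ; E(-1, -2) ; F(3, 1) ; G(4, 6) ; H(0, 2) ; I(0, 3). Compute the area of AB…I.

Apply the shoelace formula: 2A = Σ (x_i·y_{i+1} − x_{i+1}·y_i), indices taken mod 9.
Σ = (14) + (4) + (12) + (-1) + (5) + (14) + (8) + (0) + (18) = 74
Area = |Σ|/2 = 37.

37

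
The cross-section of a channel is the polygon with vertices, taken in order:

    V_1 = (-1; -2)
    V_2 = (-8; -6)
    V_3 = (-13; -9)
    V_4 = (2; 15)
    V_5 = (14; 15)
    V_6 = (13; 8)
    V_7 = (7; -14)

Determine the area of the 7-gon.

361

Cross-terms: -10, -6, -177, -180, -83, -238, -28  ⇒  Σ = -722
Area = |Σ|/2 = 361.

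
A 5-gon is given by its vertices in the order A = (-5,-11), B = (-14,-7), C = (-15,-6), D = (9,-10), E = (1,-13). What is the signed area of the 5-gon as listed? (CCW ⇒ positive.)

-59.5

Apply Gauss's area formula: 2A = Σ (x_i·y_{i+1} − x_{i+1}·y_i), indices taken mod 5.
Σ = (-119) + (-21) + (204) + (-107) + (-76) = -119
Signed area = Σ/2 = -59.5 (negative ⇒ clockwise traversal).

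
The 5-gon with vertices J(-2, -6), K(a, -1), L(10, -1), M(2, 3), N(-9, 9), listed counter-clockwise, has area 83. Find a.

1

Write out the shoelace sum; only the two edges meeting at K involve a:
2·Area = [((-2)·(-1) − a·(-6)) + (a·(-1) − 10·(-1))] + 149
       = 5·a + 161 = 166
⇒ a = 1.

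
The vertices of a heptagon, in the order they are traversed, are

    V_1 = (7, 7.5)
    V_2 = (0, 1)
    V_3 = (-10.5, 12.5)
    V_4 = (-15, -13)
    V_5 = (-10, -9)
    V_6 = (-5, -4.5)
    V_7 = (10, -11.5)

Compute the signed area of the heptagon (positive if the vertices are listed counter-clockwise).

302.25

V_1→V_2: (7)(1) − (0)(7.5) = 7
V_2→V_3: (0)(12.5) − (-10.5)(1) = 10.5
V_3→V_4: (-10.5)(-13) − (-15)(12.5) = 324
V_4→V_5: (-15)(-9) − (-10)(-13) = 5
V_5→V_6: (-10)(-4.5) − (-5)(-9) = 0
V_6→V_7: (-5)(-11.5) − (10)(-4.5) = 102.5
V_7→V_1: (10)(7.5) − (7)(-11.5) = 155.5
Σ = 604.5
Signed area = Σ/2 = 302.25 (positive ⇒ counter-clockwise traversal).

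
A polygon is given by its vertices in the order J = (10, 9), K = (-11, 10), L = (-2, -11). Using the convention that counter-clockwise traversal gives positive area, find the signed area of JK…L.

216

Apply the shoelace formula: 2A = Σ (x_i·y_{i+1} − x_{i+1}·y_i), indices taken mod 3.
Σ = (199) + (141) + (92) = 432
Signed area = Σ/2 = 216 (positive ⇒ counter-clockwise traversal).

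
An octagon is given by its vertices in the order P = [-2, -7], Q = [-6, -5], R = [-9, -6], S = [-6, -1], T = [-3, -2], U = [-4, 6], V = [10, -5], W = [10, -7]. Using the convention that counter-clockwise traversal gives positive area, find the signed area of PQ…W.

Σ = (-32) + (-9) + (-27) + (9) + (-26) + (-40) + (-20) + (-84) = -229
Signed area = Σ/2 = -114.5 (negative ⇒ clockwise traversal).

-114.5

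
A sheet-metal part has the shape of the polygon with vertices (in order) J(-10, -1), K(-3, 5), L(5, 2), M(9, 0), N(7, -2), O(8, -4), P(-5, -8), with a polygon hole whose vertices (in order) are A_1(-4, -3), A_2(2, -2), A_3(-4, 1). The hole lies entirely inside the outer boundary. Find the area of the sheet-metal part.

133.5

Outer boundary:
Cross-terms: -53, -31, -18, -18, -12, -84, -75  ⇒  Σ = -291
Area = |Σ|/2 = 145.5.
Hole:
Apply the surveyor's formula: 2A = Σ (x_i·y_{i+1} − x_{i+1}·y_i), indices taken mod 3.
Σ = (14) + (-6) + (16) = 24
Area = |Σ|/2 = 12.
Net area = 145.5 − 12 = 133.5.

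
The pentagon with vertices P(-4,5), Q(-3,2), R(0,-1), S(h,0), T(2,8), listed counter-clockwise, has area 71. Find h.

Write out the shoelace sum; only the two edges meeting at S involve h:
2·Area = [(0·0 − h·(-1)) + (h·8 − 2·0)] + 52
       = 9·h + 52 = 142
⇒ h = 10.

10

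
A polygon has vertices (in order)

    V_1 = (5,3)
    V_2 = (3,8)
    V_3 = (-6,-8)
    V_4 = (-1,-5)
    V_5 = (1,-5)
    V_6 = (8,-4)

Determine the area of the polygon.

83.5

Σ = (31) + (24) + (22) + (10) + (36) + (44) = 167
Area = |Σ|/2 = 83.5.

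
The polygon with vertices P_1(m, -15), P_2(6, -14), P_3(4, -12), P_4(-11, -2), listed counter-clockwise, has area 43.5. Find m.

1

Write out the shoelace sum; only the two edges meeting at P_1 involve m:
2·Area = [((-11)·(-15) − m·(-2)) + (m·(-14) − 6·(-15))] + -156
       = -12·m + 99 = 87
⇒ m = 1.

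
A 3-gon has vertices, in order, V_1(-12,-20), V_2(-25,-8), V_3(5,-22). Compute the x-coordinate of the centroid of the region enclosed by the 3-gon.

Apply the surveyor's formula. First the cross-terms c_i = x_i·y_{i+1} − x_{i+1}·y_i:
  -404, 590, -364  ⇒  2A = -178, A = -89.
Then Σ (x_i + x_{i+1})·c_i = 5696, so x̄ = 5696 / (6·(-89)) = -32/3.

-32/3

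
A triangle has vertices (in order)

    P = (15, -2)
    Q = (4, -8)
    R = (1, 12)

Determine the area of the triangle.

119

Apply Gauss's area formula: 2A = Σ (x_i·y_{i+1} − x_{i+1}·y_i), indices taken mod 3.
Cross-terms: -112, 56, -182  ⇒  Σ = -238
Area = |Σ|/2 = 119.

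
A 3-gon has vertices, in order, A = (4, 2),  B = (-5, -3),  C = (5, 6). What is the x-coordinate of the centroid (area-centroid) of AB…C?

Apply the surveyor's formula. First the cross-terms c_i = x_i·y_{i+1} − x_{i+1}·y_i:
  -2, -15, -14  ⇒  2A = -31, A = -15.5.
Then Σ (x_i + x_{i+1})·c_i = -124, so x̄ = -124 / (6·(-15.5)) = 4/3.

4/3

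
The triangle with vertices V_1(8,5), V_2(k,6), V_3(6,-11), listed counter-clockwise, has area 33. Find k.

4

The doubled signed area Σ (x_i y_{i+1} − x_{i+1} y_i) is linear in k.
With k=0 it equals 130; the coefficient of k is -16 (from the two edges through V_2).
So -16·k + 130 = 2·33 = 66 ⇒ k = 4.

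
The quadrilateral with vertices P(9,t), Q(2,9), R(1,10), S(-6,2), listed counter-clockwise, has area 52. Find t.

The doubled signed area Σ (x_i y_{i+1} − x_{i+1} y_i) is linear in t.
With t=0 it equals 136; the coefficient of t is -8 (from the two edges through P).
So -8·t + 136 = 2·52 = 104 ⇒ t = 4.

4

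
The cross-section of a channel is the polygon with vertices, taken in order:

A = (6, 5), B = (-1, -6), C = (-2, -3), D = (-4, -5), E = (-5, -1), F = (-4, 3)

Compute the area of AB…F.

Cross-terms: -31, -9, -2, -21, -19, -38  ⇒  Σ = -120
Area = |Σ|/2 = 60.

60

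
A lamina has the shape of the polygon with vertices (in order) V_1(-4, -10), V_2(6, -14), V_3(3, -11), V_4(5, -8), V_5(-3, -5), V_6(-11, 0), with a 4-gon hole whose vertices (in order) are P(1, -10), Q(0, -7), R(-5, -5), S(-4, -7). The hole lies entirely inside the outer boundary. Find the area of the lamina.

Outer boundary:
Apply Gauss's area formula: 2A = Σ (x_i·y_{i+1} − x_{i+1}·y_i), indices taken mod 6.
V_1→V_2: (-4)(-14) − (6)(-10) = 116
V_2→V_3: (6)(-11) − (3)(-14) = -24
V_3→V_4: (3)(-8) − (5)(-11) = 31
V_4→V_5: (5)(-5) − (-3)(-8) = -49
V_5→V_6: (-3)(0) − (-11)(-5) = -55
V_6→V_1: (-11)(-10) − (-4)(0) = 110
Σ = 129
Area = |Σ|/2 = 64.5.
Hole:
Apply the shoelace (surveyor's) formula: 2A = Σ (x_i·y_{i+1} − x_{i+1}·y_i), indices taken mod 4.
Σ = (-7) + (-35) + (15) + (47) = 20
Area = |Σ|/2 = 10.
Net area = 64.5 − 10 = 54.5.

54.5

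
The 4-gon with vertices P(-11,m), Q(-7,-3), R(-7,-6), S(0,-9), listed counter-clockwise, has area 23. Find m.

4

Write out the shoelace sum; only the two edges meeting at P involve m:
2·Area = [(0·m − (-11)·(-9)) + ((-11)·(-3) − (-7)·m)] + 84
       = 7·m + 18 = 46
⇒ m = 4.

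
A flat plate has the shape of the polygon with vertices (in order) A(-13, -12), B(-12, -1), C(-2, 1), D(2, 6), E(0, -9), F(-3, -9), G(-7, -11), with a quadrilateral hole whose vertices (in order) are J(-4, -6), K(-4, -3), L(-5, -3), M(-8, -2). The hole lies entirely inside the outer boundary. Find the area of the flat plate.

141

Outer boundary:
Σ = (-131) + (-14) + (-14) + (-18) + (-27) + (-30) + (-59) = -293
Area = |Σ|/2 = 146.5.
Hole:
Apply the shoelace formula: 2A = Σ (x_i·y_{i+1} − x_{i+1}·y_i), indices taken mod 4.
Σ = (-12) + (-3) + (-14) + (40) = 11
Area = |Σ|/2 = 5.5.
Net area = 146.5 − 5.5 = 141.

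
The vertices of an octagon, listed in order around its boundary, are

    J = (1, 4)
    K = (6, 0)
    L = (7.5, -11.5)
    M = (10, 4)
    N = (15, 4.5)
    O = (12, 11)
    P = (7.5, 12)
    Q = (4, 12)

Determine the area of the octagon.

127.75

Apply Gauss's area formula: 2A = Σ (x_i·y_{i+1} − x_{i+1}·y_i), indices taken mod 8.
Σ = (-24) + (-69) + (145) + (-15) + (111) + (61.5) + (42) + (4) = 255.5
Area = |Σ|/2 = 127.75.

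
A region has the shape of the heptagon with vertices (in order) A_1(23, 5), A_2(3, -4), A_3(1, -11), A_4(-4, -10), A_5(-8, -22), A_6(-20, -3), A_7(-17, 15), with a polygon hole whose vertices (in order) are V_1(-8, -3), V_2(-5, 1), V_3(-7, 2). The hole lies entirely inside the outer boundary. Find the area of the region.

Outer boundary:
Apply the shoelace formula: 2A = Σ (x_i·y_{i+1} − x_{i+1}·y_i), indices taken mod 7.
Cross-terms: -107, -29, -54, 8, -416, -351, -430  ⇒  Σ = -1379
Area = |Σ|/2 = 689.5.
Hole:
Apply Gauss's area formula: 2A = Σ (x_i·y_{i+1} − x_{i+1}·y_i), indices taken mod 3.
V_1→V_2: (-8)(1) − (-5)(-3) = -23
V_2→V_3: (-5)(2) − (-7)(1) = -3
V_3→V_1: (-7)(-3) − (-8)(2) = 37
Σ = 11
Area = |Σ|/2 = 5.5.
Net area = 689.5 − 5.5 = 684.

684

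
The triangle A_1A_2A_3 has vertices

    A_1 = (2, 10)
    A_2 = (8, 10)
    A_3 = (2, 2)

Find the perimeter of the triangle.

|A_1A_2| = √((6)² + (0)²) = √36 = 6
|A_2A_3| = √((-6)² + (-8)²) = √100 = 10
|A_3A_1| = √((0)² + (8)²) = √64 = 8
Perimeter = 6 + 10 + 8 = 24.

24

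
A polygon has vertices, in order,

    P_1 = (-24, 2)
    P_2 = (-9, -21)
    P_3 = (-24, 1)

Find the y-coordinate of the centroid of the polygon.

Apply the shoelace formula. First the cross-terms c_i = x_i·y_{i+1} − x_{i+1}·y_i:
  522, -513, -24  ⇒  2A = -15, A = -7.5.
Then Σ (y_i + y_{i+1})·c_i = 270, so ȳ = 270 / (6·(-7.5)) = -6.

-6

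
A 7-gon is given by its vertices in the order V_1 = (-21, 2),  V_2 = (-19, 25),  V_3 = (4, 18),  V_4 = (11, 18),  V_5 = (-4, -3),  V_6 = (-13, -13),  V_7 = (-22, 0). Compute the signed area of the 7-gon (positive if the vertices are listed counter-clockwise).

-666.5

Apply Gauss's area formula: 2A = Σ (x_i·y_{i+1} − x_{i+1}·y_i), indices taken mod 7.
Σ = (-487) + (-442) + (-126) + (39) + (13) + (-286) + (-44) = -1333
Signed area = Σ/2 = -666.5 (negative ⇒ clockwise traversal).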